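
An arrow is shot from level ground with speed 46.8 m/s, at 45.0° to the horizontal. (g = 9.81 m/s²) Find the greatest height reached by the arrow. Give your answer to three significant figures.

Vertical component of launch velocity: v_y = 46.8 sin 45.0° = 33.09 m/s.
At the highest point the vertical velocity is zero, so v_y² = 2 g h_max.
h_max = (33.09)² / (2 × 9.81) = 1095 / 19.62 = 55.8 m.

55.8 m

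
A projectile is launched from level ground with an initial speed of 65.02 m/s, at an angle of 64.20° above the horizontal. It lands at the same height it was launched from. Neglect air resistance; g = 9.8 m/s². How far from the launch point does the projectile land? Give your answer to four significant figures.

338.1 m

Components: v_x = 65.02 cos 64.20° = 28.299 m/s, v_y = 65.02 sin 64.20° = 58.539 m/s.
Time of flight (same landing height): t = 2 v_y / g = 2 × 58.539 / 9.8 = 11.947 s.
Range: R = v_x · t = 28.299 × 11.947 = 338.1 m.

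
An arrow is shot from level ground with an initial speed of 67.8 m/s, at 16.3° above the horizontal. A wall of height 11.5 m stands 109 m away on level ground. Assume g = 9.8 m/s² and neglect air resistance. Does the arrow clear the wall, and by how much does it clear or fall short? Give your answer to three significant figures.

v_x = 67.8 cos 16.3° = 65.07 m/s; v_y0 = 67.8 sin 16.3° = 19.03 m/s.
Time to reach the wall: t = 109 / 65.07 = 1.675 s.
Height at that point: y = 19.03×1.675 − 4.900×1.675² = 18.13 m.
That is 18.13 − 11.5 = 6.63 m above the top of the wall, so the arrow clears it.

Yes — it clears the wall by 6.63 m.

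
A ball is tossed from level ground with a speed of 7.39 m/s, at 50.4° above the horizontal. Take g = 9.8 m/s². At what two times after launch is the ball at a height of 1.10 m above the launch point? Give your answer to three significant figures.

0.245 s and 0.917 s

v_y0 = 7.39 sin 50.4° = 5.694 m/s.
Set y = v_y0 t − ½ g t² = 1.10: 4.900 t² − 5.694 t + 1.10 = 0.
t = [5.694 ± √(32.42 − 21.56)] / 9.8 = (5.694 ± 3.295) / 9.8, giving t = 0.245 s or t = 0.917 s.
So the ball is at 1.10 m at t = 0.245 s (rising) and t = 0.917 s (falling).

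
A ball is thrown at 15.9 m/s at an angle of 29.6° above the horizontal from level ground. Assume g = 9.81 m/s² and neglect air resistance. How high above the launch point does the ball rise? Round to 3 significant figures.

3.14 m

Vertical component of launch velocity: v_y = 15.9 sin 29.6° = 7.854 m/s.
At the highest point the vertical velocity is zero, so v_y² = 2 g h_max.
h_max = (7.854)² / (2 × 9.81) = 61.69 / 19.62 = 3.14 m.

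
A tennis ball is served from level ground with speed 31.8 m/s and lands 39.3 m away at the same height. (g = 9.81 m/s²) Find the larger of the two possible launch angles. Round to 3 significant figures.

Level-ground range: R = v₀² sin(2θ)/g ⇒ sin 2θ = R g / v₀² = 39.3×9.81/31.8² = 0.3812.
2θ = arcsin(0.3812) = 22.41° or 180° − 22.41° = 157.59°.
So θ = 11.2° or θ = 78.8°.

78.8°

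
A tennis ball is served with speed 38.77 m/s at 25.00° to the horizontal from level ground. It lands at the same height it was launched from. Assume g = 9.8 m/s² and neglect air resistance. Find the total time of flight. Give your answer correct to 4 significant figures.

3.344 s

Vertical component: v_y = 38.77 sin 25.00° = 16.385 m/s.
For a projectile landing at launch height, time of flight is t = 2 v_y / g = 2 × 16.385 / 9.8 = 3.344 s.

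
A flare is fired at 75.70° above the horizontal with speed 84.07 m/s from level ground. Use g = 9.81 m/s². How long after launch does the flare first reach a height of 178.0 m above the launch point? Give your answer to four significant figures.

v_y0 = 84.07 sin 75.70° = 81.465 m/s.
Set y = v_y0 t − ½ g t² = 178.0: 4.905 t² − 81.465 t + 178.0 = 0.
t = [81.465 ± √(6636.5 − 3492.4)] / 9.81 = (81.465 ± 56.072) / 9.81, giving t = 2.588 s or t = 14.02 s.
The flare is on the way up at the first time, so t = 2.588 s.

2.588 s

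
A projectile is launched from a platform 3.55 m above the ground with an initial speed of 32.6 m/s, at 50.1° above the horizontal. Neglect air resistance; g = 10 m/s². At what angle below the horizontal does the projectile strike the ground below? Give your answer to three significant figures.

51.6°

v_x = 32.6 cos 50.1° = 20.91 m/s.
At impact |v_y| = √(v_y0² + 2 g h) = √(25.01² + 2×10×3.55) = 26.39 m/s.
Angle below horizontal = arctan(|v_y| / v_x) = arctan(26.39 / 20.91) = 51.6°.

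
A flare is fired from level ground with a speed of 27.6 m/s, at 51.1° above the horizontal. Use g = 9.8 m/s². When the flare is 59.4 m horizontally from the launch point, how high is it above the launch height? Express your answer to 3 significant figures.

16.1 m

v_x = 27.6 cos 51.1° = 17.33 m/s, v_y0 = 27.6 sin 51.1° = 21.48 m/s.
Time to reach x = 59.4 m: t = x / v_x = 59.4 / 17.33 = 3.428 s.
y = v_y0 t − ½ g t² = 21.48×3.428 − 4.900×3.428² = 16.1 m.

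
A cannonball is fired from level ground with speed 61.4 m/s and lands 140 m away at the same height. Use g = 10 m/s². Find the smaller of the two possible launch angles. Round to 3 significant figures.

Level-ground range: R = v₀² sin(2θ)/g ⇒ sin 2θ = R g / v₀² = 140×10/61.4² = 0.3714.
2θ = arcsin(0.3714) = 21.80° or 180° − 21.80° = 158.20°.
So θ = 10.9° or θ = 79.1°.

10.9°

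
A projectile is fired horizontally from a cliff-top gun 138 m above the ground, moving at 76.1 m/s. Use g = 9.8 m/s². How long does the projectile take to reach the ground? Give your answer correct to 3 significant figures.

The horizontal speed doesn't affect the fall. With v_y0 = 0, h = ½ g t².
t = √(2 × 138 / 9.8) = √28.16 = 5.31 s.

5.31 s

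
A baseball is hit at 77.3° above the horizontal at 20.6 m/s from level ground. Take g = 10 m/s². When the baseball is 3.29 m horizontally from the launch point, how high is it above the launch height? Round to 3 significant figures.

12.0 m

v_x = 20.6 cos 77.3° = 4.529 m/s, v_y0 = 20.6 sin 77.3° = 20.10 m/s.
Time to reach x = 3.29 m: t = x / v_x = 3.29 / 4.529 = 0.7264 s.
y = v_y0 t − ½ g t² = 20.10×0.7264 − 5.000×0.7264² = 12.0 m.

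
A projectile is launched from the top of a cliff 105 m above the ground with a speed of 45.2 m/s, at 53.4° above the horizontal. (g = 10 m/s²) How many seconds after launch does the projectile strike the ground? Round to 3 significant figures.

9.47 s

Vertical component: v_y = 45.2 sin 53.4° = 36.29 m/s.
Taking up as positive with launch at y = 105 m, landing at y = 0: 0 = 105 + 36.29 t − ½(10) t².
Solving 5.000 t² − 36.29 t − 105 = 0 gives t = [36.29 + √(36.29² + 4·5.000·105)] / 10.00 = 9.47 s.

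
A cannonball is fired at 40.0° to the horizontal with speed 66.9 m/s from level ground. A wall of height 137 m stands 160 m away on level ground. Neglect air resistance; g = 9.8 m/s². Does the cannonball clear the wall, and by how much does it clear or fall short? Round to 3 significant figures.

v_x = 66.9 cos 40.0° = 51.25 m/s; v_y0 = 66.9 sin 40.0° = 43.00 m/s.
Time to reach the wall: t = 160 / 51.25 = 3.122 s.
Height at that point: y = 43.00×3.122 − 4.900×3.122² = 86.49 m.
That is 137 − 86.49 = 50.5 m below the top of the wall, so the cannonball does not clear it.

No — it falls 50.5 m short of clearing the wall.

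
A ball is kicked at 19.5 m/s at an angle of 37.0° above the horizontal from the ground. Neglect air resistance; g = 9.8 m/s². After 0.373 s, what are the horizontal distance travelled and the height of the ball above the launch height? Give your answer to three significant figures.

x = 5.81 m, y = 3.70 m

v_x = 19.5 cos 37.0° = 15.57 m/s; v_y0 = 19.5 sin 37.0° = 11.74 m/s.
x = v_x t = 15.57 × 0.373 = 5.81 m.
y = v_y0 t − ½ g t² = 11.74×0.373 − 4.900×0.373² = 3.70 m.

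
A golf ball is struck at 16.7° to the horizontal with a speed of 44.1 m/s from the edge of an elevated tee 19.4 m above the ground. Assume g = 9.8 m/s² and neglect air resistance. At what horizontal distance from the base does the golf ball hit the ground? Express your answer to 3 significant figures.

Components: v_x = 44.1 cos 16.7° = 42.24 m/s, v_y = 44.1 sin 16.7° = 12.67 m/s.
Vertical: 0 = 19.4 + 12.67 t − ½(9.8) t² ⇒ 4.900 t² − 12.67 t − 19.4 = 0.
t = [12.67 + √(160.5 + 380.2)] / 9.800 = 3.666 s.
Horizontal: R = v_x · t = 42.24 × 3.666 = 155 m.

155 m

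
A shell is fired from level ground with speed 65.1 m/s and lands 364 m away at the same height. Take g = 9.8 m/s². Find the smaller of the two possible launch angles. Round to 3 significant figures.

Level-ground range: R = v₀² sin(2θ)/g ⇒ sin 2θ = R g / v₀² = 364×9.8/65.1² = 0.8417.
2θ = arcsin(0.8417) = 57.32° or 180° − 57.32° = 122.68°.
So θ = 28.7° or θ = 61.3°.

28.7°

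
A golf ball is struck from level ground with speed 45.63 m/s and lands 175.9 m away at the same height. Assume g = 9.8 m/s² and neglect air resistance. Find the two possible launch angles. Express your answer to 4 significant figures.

27.94° and 62.06°

Level-ground range: R = v₀² sin(2θ)/g ⇒ sin 2θ = R g / v₀² = 175.9×9.8/45.63² = 0.8279.
2θ = arcsin(0.8279) = 55.884° or 180° − 55.884° = 124.116°.
So θ = 27.94° or θ = 62.06°.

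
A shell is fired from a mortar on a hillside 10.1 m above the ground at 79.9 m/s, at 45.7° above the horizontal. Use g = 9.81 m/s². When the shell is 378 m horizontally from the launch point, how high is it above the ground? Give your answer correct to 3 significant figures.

172 m

v_x = 79.9 cos 45.7° = 55.80 m/s, v_y0 = 79.9 sin 45.7° = 57.18 m/s.
Time to reach x = 378 m: t = x / v_x = 378 / 55.80 = 6.774 s.
y = 10.1 + v_y0 t − ½ g t² = 10.1 + 57.18×6.774 − 4.905×6.774² = 172 m.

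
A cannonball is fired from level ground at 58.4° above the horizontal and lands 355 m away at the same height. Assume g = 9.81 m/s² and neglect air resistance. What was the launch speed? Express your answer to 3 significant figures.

On level ground, R = v₀² sin(2θ) / g, so v₀ = √(R g / sin 2θ).
sin(2 × 58.4°) = 0.8926.
v₀ = √(355 × 9.81 / 0.8926) = √3902 = 62.5 m/s.

62.5 m/s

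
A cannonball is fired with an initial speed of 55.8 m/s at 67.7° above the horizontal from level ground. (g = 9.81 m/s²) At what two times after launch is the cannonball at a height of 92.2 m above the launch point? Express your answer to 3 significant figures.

v_y0 = 55.8 sin 67.7° = 51.63 m/s.
Set y = v_y0 t − ½ g t² = 92.2: 4.905 t² − 51.63 t + 92.2 = 0.
t = [51.63 ± √(2666 − 1809)] / 9.81 = (51.63 ± 29.27) / 9.81, giving t = 2.28 s or t = 8.25 s.
So the cannonball is at 92.2 m at t = 2.28 s (rising) and t = 8.25 s (falling).

2.28 s and 8.25 s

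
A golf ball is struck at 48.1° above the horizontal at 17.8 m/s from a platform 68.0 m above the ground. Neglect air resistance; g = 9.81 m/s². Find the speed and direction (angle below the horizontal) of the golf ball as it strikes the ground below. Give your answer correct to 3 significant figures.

v_x = 17.8 cos 48.1° = 11.89 m/s (constant).
|v_y| at impact = √((13.25)² + 2×9.81×68.0) = 38.86 m/s.
Speed = √(11.89² + 38.86²) = 40.6 m/s; angle = arctan(38.86/11.89) = 73.0° below horizontal.

40.6 m/s at 73.0° below the horizontal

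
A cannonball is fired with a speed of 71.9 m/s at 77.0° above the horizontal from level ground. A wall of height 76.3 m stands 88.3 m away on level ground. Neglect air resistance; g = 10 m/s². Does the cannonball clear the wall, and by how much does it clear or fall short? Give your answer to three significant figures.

v_x = 71.9 cos 77.0° = 16.17 m/s; v_y0 = 71.9 sin 77.0° = 70.06 m/s.
Time to reach the wall: t = 88.3 / 16.17 = 5.461 s.
Height at that point: y = 70.06×5.461 − 5.000×5.461² = 233.5 m.
That is 233.5 − 76.3 = 157 m above the top of the wall, so the cannonball clears it.

Yes — it clears the wall by 157 m.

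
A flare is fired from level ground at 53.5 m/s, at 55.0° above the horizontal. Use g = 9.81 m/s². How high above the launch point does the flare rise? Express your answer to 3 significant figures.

Vertical component of launch velocity: v_y = 53.5 sin 55.0° = 43.82 m/s.
At the highest point the vertical velocity is zero, so v_y² = 2 g h_max.
h_max = (43.82)² / (2 × 9.81) = 1920 / 19.62 = 97.9 m.

97.9 m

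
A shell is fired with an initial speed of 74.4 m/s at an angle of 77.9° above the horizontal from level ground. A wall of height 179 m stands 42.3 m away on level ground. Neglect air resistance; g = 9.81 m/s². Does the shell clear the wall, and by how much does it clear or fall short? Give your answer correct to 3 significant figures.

v_x = 74.4 cos 77.9° = 15.60 m/s; v_y0 = 74.4 sin 77.9° = 72.75 m/s.
Time to reach the wall: t = 42.3 / 15.60 = 2.712 s.
Height at that point: y = 72.75×2.712 − 4.905×2.712² = 161.2 m.
That is 179 − 161.2 = 17.8 m below the top of the wall, so the shell does not clear it.

No — it falls 17.8 m short of clearing the wall.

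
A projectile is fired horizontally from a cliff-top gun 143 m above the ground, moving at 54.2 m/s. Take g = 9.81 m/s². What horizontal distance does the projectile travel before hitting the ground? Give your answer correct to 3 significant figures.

293 m

Initial vertical velocity is zero, so the fall time comes from h = ½ g t²: t = √(2 × 143 / 9.81) = 5.399 s.
Horizontal motion is uniform at 54.2 m/s, so x = 54.2 × 5.399 = 293 m.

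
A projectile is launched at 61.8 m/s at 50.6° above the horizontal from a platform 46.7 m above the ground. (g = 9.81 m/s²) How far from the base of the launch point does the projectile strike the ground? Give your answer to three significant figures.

417 m

Components: v_x = 61.8 cos 50.6° = 39.23 m/s, v_y = 61.8 sin 50.6° = 47.75 m/s.
Vertical: 0 = 46.7 + 47.75 t − ½(9.81) t² ⇒ 4.905 t² − 47.75 t − 46.7 = 0.
t = [47.75 + √(2280 + 916.3)] / 9.810 = 10.63 s.
Horizontal: R = v_x · t = 39.23 × 10.63 = 417 m.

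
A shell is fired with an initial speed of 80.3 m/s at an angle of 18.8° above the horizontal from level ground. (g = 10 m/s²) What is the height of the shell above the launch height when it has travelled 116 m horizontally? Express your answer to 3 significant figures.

v_x = 80.3 cos 18.8° = 76.02 m/s, v_y0 = 80.3 sin 18.8° = 25.88 m/s.
Time to reach x = 116 m: t = x / v_x = 116 / 76.02 = 1.526 s.
y = v_y0 t − ½ g t² = 25.88×1.526 − 5.000×1.526² = 27.8 m.

27.8 m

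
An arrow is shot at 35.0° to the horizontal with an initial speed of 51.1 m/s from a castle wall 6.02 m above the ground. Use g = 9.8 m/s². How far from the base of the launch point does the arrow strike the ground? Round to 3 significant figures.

259 m

Components: v_x = 51.1 cos 35.0° = 41.86 m/s, v_y = 51.1 sin 35.0° = 29.31 m/s.
Vertical: 0 = 6.02 + 29.31 t − ½(9.8) t² ⇒ 4.900 t² − 29.31 t − 6.02 = 0.
t = [29.31 + √(859.1 + 118.0)] / 9.800 = 6.180 s.
Horizontal: R = v_x · t = 41.86 × 6.180 = 259 m.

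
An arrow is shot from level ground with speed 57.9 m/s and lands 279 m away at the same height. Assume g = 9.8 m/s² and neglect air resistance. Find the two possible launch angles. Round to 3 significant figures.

Level-ground range: R = v₀² sin(2θ)/g ⇒ sin 2θ = R g / v₀² = 279×9.8/57.9² = 0.8156.
2θ = arcsin(0.8156) = 54.65° or 180° − 54.65° = 125.35°.
So θ = 27.3° or θ = 62.7°.

27.3° and 62.7°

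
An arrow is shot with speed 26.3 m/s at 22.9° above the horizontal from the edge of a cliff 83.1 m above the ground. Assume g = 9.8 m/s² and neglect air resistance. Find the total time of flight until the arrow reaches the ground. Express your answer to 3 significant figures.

Vertical component: v_y = 26.3 sin 22.9° = 10.23 m/s.
Taking up as positive with launch at y = 83.1 m, landing at y = 0: 0 = 83.1 + 10.23 t − ½(9.8) t².
Solving 4.900 t² − 10.23 t − 83.1 = 0 gives t = [10.23 + √(10.23² + 4·4.900·83.1)] / 9.800 = 5.29 s.

5.29 s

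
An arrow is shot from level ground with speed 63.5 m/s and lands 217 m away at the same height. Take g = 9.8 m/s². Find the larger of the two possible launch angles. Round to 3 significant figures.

74.1°

Level-ground range: R = v₀² sin(2θ)/g ⇒ sin 2θ = R g / v₀² = 217×9.8/63.5² = 0.5274.
2θ = arcsin(0.5274) = 31.83° or 180° − 31.83° = 148.17°.
So θ = 15.9° or θ = 74.1°.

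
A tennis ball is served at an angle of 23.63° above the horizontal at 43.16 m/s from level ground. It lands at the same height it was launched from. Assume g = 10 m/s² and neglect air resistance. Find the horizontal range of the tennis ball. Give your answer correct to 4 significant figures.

136.8 m

For level ground, R = v₀² sin(2θ) / g.
sin(2 × 23.63°) = sin 47.260° = 0.7344.
R = (43.16)² × 0.7344 / 10 = 136.8 m.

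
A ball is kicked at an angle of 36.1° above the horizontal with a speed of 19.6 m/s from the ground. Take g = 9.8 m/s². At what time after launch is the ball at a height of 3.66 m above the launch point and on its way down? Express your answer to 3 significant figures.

1.98 s

v_y0 = 19.6 sin 36.1° = 11.55 m/s.
Set y = v_y0 t − ½ g t² = 3.66: 4.900 t² − 11.55 t + 3.66 = 0.
t = [11.55 ± √(133.4 − 71.74)] / 9.8 = (11.55 ± 7.852) / 9.8, giving t = 0.377 s or t = 1.98 s.
On the way down corresponds to the larger root: t = 1.98 s.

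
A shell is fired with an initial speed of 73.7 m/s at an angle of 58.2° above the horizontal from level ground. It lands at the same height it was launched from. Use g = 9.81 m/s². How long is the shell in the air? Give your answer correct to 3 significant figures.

Vertical component: v_y = 73.7 sin 58.2° = 62.64 m/s.
For a projectile landing at launch height, time of flight is t = 2 v_y / g = 2 × 62.64 / 9.81 = 12.8 s.

12.8 s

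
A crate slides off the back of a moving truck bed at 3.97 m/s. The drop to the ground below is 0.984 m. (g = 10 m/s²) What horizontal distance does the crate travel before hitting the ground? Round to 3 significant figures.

Initial vertical velocity is zero, so the fall time comes from h = ½ g t²: t = √(2 × 0.984 / 10) = 0.4436 s.
Horizontal motion is uniform at 3.97 m/s, so x = 3.97 × 0.4436 = 1.76 m.

1.76 m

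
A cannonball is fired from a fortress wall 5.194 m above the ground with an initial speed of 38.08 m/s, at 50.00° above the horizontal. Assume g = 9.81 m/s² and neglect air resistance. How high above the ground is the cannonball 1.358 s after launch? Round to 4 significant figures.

v_y0 = 38.08 sin 50.00° = 29.171 m/s.
y(t) = 5.194 + v_y0 t − ½ g t² = 5.194 + 29.171×1.358 − ½×9.81×1.358² = 35.76 m.

35.76 m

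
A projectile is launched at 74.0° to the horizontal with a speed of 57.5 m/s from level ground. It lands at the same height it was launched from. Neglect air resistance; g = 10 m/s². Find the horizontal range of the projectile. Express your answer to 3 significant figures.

Components: v_x = 57.5 cos 74.0° = 15.85 m/s, v_y = 57.5 sin 74.0° = 55.27 m/s.
Time of flight (same landing height): t = 2 v_y / g = 2 × 55.27 / 10 = 11.05 s.
Range: R = v_x · t = 15.85 × 11.05 = 175 m.

175 m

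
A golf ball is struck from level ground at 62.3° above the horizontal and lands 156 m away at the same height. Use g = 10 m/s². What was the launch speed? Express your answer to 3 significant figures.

43.5 m/s

On level ground, R = v₀² sin(2θ) / g, so v₀ = √(R g / sin 2θ).
sin(2 × 62.3°) = 0.8231.
v₀ = √(156 × 10 / 0.8231) = √1895 = 43.5 m/s.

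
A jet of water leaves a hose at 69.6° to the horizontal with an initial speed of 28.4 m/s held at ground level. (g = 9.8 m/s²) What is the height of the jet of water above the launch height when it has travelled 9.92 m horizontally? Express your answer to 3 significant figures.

v_x = 28.4 cos 69.6° = 9.899 m/s, v_y0 = 28.4 sin 69.6° = 26.62 m/s.
Time to reach x = 9.92 m: t = x / v_x = 9.92 / 9.899 = 1.002 s.
y = v_y0 t − ½ g t² = 26.62×1.002 − 4.900×1.002² = 21.8 m.

21.8 m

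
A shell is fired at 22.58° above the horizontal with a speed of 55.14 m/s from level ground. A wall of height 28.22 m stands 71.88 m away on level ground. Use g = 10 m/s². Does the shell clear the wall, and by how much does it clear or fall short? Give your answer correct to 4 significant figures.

v_x = 55.14 cos 22.58° = 50.913 m/s; v_y0 = 55.14 sin 22.58° = 21.172 m/s.
Time to reach the wall: t = 71.88 / 50.913 = 1.4118 s.
Height at that point: y = 21.172×1.4118 − 5.000×1.4118² = 19.925 m.
That is 28.22 − 19.925 = 8.295 m below the top of the wall, so the shell does not clear it.

No — it falls 8.295 m short of clearing the wall.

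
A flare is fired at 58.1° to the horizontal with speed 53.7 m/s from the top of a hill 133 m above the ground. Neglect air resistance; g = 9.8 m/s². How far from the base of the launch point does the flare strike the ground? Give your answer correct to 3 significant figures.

330 m

Components: v_x = 53.7 cos 58.1° = 28.38 m/s, v_y = 53.7 sin 58.1° = 45.59 m/s.
Vertical: 0 = 133 + 45.59 t − ½(9.8) t² ⇒ 4.900 t² − 45.59 t − 133 = 0.
t = [45.59 + √(2078 + 2607)] / 9.800 = 11.64 s.
Horizontal: R = v_x · t = 28.38 × 11.64 = 330 m.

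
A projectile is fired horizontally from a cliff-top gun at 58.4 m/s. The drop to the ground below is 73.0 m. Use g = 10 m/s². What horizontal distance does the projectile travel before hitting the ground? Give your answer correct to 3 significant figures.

Initial vertical velocity is zero, so the fall time comes from h = ½ g t²: t = √(2 × 73.0 / 10) = 3.821 s.
Horizontal motion is uniform at 58.4 m/s, so x = 58.4 × 3.821 = 223 m.

223 m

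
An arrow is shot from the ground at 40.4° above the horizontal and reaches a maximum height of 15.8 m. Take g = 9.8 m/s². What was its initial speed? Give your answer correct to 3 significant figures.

At maximum height v_y = 0, so (v₀ sin θ)² = 2 g H.
v₀ sin 40.4° = √(2 × 9.8 × 15.8) = 17.60 m/s.
v₀ = 17.60 / sin 40.4° = 17.60 / 0.6481 = 27.2 m/s.

27.2 m/s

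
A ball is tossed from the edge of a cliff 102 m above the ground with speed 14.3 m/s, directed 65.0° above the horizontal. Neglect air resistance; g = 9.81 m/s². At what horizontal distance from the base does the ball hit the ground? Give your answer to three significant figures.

36.7 m

Components: v_x = 14.3 cos 65.0° = 6.043 m/s, v_y = 14.3 sin 65.0° = 12.96 m/s.
Vertical: 0 = 102 + 12.96 t − ½(9.81) t² ⇒ 4.905 t² − 12.96 t − 102 = 0.
t = [12.96 + √(168.0 + 2001)] / 9.810 = 6.069 s.
Horizontal: R = v_x · t = 6.043 × 6.069 = 36.7 m.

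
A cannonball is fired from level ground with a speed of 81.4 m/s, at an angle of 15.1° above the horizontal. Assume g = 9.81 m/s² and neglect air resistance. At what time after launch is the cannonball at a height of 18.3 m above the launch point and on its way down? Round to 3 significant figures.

v_y0 = 81.4 sin 15.1° = 21.21 m/s.
Set y = v_y0 t − ½ g t² = 18.3: 4.905 t² − 21.21 t + 18.3 = 0.
t = [21.21 ± √(449.9 − 359.0)] / 9.81 = (21.21 ± 9.534) / 9.81, giving t = 1.19 s or t = 3.13 s.
On the way down corresponds to the larger root: t = 3.13 s.

3.13 s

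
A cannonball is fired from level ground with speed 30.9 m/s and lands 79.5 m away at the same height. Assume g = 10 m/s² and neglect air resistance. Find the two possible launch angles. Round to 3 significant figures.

Level-ground range: R = v₀² sin(2θ)/g ⇒ sin 2θ = R g / v₀² = 79.5×10/30.9² = 0.8326.
2θ = arcsin(0.8326) = 56.37° or 180° − 56.37° = 123.63°.
So θ = 28.2° or θ = 61.8°.

28.2° and 61.8°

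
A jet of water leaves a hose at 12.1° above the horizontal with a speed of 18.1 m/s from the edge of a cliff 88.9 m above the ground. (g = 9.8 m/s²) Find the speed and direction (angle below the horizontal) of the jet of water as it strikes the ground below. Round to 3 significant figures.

v_x = 18.1 cos 12.1° = 17.70 m/s (constant).
|v_y| at impact = √((3.794)² + 2×9.8×88.9) = 41.91 m/s.
Speed = √(17.70² + 41.91²) = 45.5 m/s; angle = arctan(41.91/17.70) = 67.1° below horizontal.

45.5 m/s at 67.1° below the horizontal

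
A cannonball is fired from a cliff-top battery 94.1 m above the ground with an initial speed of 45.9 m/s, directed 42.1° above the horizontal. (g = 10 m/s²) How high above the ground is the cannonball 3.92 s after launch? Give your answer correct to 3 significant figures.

v_y0 = 45.9 sin 42.1° = 30.77 m/s.
y(t) = 94.1 + v_y0 t − ½ g t² = 94.1 + 30.77×3.92 − ½×10×3.92² = 138 m.

138 m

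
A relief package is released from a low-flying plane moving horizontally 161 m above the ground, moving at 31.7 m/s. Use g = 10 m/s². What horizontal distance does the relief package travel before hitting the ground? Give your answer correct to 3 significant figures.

Initial vertical velocity is zero, so the fall time comes from h = ½ g t²: t = √(2 × 161 / 10) = 5.675 s.
Horizontal motion is uniform at 31.7 m/s, so x = 31.7 × 5.675 = 180 m.

180 m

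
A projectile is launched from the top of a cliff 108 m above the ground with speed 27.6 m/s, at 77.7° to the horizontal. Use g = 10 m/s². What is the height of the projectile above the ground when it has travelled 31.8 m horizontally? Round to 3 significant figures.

v_x = 27.6 cos 77.7° = 5.880 m/s, v_y0 = 27.6 sin 77.7° = 26.97 m/s.
Time to reach x = 31.8 m: t = x / v_x = 31.8 / 5.880 = 5.408 s.
y = 108 + v_y0 t − ½ g t² = 108 + 26.97×5.408 − 5.000×5.408² = 108 m.

108 m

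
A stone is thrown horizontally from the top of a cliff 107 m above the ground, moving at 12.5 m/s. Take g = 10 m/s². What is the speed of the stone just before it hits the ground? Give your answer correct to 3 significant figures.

Fall time: t = √(2 × 107 / 10) = 4.626 s.
At impact: v_x = 12.5 m/s (unchanged), v_y = g t = 10 × 4.626 = 46.26 m/s.
Speed = √(v_x² + v_y²) = √(156.2 + 2140) = 47.9 m/s.

47.9 m/s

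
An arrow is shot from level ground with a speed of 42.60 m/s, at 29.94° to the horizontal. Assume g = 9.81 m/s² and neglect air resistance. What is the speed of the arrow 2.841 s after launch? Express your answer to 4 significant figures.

37.50 m/s

v_x = 42.60 cos 29.94° = 36.915 m/s (constant).
v_y(t) = 42.60 sin 29.94° − g t = 21.261 − 9.81 × 2.841 = -6.6092 m/s.
Speed = √(v_x² + v_y²) = √(1362.7 + 43.682) = 37.50 m/s.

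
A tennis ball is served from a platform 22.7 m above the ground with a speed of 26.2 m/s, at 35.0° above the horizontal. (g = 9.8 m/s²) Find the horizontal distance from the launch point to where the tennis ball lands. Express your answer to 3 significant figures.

Components: v_x = 26.2 cos 35.0° = 21.46 m/s, v_y = 26.2 sin 35.0° = 15.03 m/s.
Vertical: 0 = 22.7 + 15.03 t − ½(9.8) t² ⇒ 4.900 t² − 15.03 t − 22.7 = 0.
t = [15.03 + √(225.9 + 444.9)] / 9.800 = 4.177 s.
Horizontal: R = v_x · t = 21.46 × 4.177 = 89.6 m.

89.6 m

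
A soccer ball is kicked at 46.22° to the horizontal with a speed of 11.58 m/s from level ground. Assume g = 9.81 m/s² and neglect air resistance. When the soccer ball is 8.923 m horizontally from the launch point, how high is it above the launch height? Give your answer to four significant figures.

3.228 m

v_x = 11.58 cos 46.22° = 8.0121 m/s, v_y0 = 11.58 sin 46.22° = 8.3608 m/s.
Time to reach x = 8.923 m: t = x / v_x = 8.923 / 8.0121 = 1.1137 s.
y = v_y0 t − ½ g t² = 8.3608×1.1137 − 4.905×1.1137² = 3.228 m.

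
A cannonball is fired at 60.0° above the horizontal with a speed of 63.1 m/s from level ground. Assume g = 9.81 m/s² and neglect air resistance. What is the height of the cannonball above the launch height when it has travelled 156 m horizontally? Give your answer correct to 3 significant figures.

v_x = 63.1 cos 60.0° = 31.55 m/s, v_y0 = 63.1 sin 60.0° = 54.65 m/s.
Time to reach x = 156 m: t = x / v_x = 156 / 31.55 = 4.945 s.
y = v_y0 t − ½ g t² = 54.65×4.945 − 4.905×4.945² = 150 m.

150 m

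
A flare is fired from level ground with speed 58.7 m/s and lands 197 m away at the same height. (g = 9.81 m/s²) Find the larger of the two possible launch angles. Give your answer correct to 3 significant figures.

72.9°

Level-ground range: R = v₀² sin(2θ)/g ⇒ sin 2θ = R g / v₀² = 197×9.81/58.7² = 0.5609.
2θ = arcsin(0.5609) = 34.12° or 180° − 34.12° = 145.88°.
So θ = 17.1° or θ = 72.9°.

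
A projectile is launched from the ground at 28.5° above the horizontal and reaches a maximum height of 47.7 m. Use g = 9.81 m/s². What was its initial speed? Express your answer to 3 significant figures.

64.1 m/s

At maximum height v_y = 0, so (v₀ sin θ)² = 2 g H.
v₀ sin 28.5° = √(2 × 9.81 × 47.7) = 30.59 m/s.
v₀ = 30.59 / sin 28.5° = 30.59 / 0.4772 = 64.1 m/s.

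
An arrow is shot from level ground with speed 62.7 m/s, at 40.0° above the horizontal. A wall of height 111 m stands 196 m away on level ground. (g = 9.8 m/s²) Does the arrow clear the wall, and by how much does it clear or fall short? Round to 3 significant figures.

v_x = 62.7 cos 40.0° = 48.03 m/s; v_y0 = 62.7 sin 40.0° = 40.30 m/s.
Time to reach the wall: t = 196 / 48.03 = 4.081 s.
Height at that point: y = 40.30×4.081 − 4.900×4.081² = 82.86 m.
That is 111 − 82.86 = 28.1 m below the top of the wall, so the arrow does not clear it.

No — it falls 28.1 m short of clearing the wall.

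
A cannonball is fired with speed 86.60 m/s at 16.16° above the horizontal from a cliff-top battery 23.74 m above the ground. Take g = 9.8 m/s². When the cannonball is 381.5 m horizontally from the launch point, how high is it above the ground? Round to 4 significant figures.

31.21 m

v_x = 86.60 cos 16.16° = 83.178 m/s, v_y0 = 86.60 sin 16.16° = 24.103 m/s.
Time to reach x = 381.5 m: t = x / v_x = 381.5 / 83.178 = 4.5865 s.
y = 23.74 + v_y0 t − ½ g t² = 23.74 + 24.103×4.5865 − 4.900×4.5865² = 31.21 m.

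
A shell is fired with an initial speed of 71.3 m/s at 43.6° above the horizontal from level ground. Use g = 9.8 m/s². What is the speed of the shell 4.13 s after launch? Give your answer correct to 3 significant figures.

52.4 m/s

v_x = 71.3 cos 43.6° = 51.63 m/s (constant).
v_y(t) = 71.3 sin 43.6° − g t = 49.17 − 9.8 × 4.13 = 8.696 m/s.
Speed = √(v_x² + v_y²) = √(2666 + 75.62) = 52.4 m/s.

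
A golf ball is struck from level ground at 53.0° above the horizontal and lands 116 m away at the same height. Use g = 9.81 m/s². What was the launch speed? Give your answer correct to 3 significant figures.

34.4 m/s

On level ground, R = v₀² sin(2θ) / g, so v₀ = √(R g / sin 2θ).
sin(2 × 53.0°) = 0.9613.
v₀ = √(116 × 9.81 / 0.9613) = √1184 = 34.4 m/s.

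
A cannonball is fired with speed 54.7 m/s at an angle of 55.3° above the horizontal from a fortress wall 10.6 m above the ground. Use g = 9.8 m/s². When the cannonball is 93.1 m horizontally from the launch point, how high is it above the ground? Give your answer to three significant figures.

v_x = 54.7 cos 55.3° = 31.14 m/s, v_y0 = 54.7 sin 55.3° = 44.97 m/s.
Time to reach x = 93.1 m: t = x / v_x = 93.1 / 31.14 = 2.990 s.
y = 10.6 + v_y0 t − ½ g t² = 10.6 + 44.97×2.990 − 4.900×2.990² = 101 m.

101 m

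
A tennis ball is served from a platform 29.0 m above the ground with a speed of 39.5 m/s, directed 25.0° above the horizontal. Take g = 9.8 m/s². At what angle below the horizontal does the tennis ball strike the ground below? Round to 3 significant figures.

39.1°

v_x = 39.5 cos 25.0° = 35.80 m/s.
At impact |v_y| = √(v_y0² + 2 g h) = √(16.69² + 2×9.8×29.0) = 29.10 m/s.
Angle below horizontal = arctan(|v_y| / v_x) = arctan(29.10 / 35.80) = 39.1°.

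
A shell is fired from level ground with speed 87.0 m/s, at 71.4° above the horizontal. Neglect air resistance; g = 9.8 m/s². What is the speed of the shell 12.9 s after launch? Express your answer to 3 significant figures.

v_x = 87.0 cos 71.4° = 27.75 m/s (constant).
v_y(t) = 87.0 sin 71.4° − g t = 82.46 − 9.8 × 12.9 = -43.96 m/s.
Speed = √(v_x² + v_y²) = √(770.1 + 1932) = 52.0 m/s.

52.0 m/s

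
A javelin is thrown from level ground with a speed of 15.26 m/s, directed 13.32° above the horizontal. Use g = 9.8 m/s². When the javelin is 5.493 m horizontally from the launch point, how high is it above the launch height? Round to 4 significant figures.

v_x = 15.26 cos 13.32° = 14.849 m/s, v_y0 = 15.26 sin 13.32° = 3.5157 m/s.
Time to reach x = 5.493 m: t = x / v_x = 5.493 / 14.849 = 0.36992 s.
y = v_y0 t − ½ g t² = 3.5157×0.36992 − 4.900×0.36992² = 0.6300 m.

0.6300 m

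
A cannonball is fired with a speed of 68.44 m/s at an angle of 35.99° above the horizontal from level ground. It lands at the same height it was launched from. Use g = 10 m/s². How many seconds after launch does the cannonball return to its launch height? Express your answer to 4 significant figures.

8.044 s

Vertical component: v_y = 68.44 sin 35.99° = 40.218 m/s.
For a projectile landing at launch height, time of flight is t = 2 v_y / g = 2 × 40.218 / 10 = 8.044 s.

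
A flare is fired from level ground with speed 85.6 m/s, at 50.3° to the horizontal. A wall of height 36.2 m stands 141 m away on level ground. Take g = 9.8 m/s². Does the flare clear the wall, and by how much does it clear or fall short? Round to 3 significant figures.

v_x = 85.6 cos 50.3° = 54.68 m/s; v_y0 = 85.6 sin 50.3° = 65.86 m/s.
Time to reach the wall: t = 141 / 54.68 = 2.579 s.
Height at that point: y = 65.86×2.579 − 4.900×2.579² = 137.3 m.
That is 137.3 − 36.2 = 101 m above the top of the wall, so the flare clears it.

Yes — it clears the wall by 101 m.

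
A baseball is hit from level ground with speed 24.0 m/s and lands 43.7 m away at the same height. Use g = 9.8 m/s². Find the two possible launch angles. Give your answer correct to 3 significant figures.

24.0° and 66.0°

Level-ground range: R = v₀² sin(2θ)/g ⇒ sin 2θ = R g / v₀² = 43.7×9.8/24.0² = 0.7435.
2θ = arcsin(0.7435) = 48.03° or 180° − 48.03° = 131.97°.
So θ = 24.0° or θ = 66.0°.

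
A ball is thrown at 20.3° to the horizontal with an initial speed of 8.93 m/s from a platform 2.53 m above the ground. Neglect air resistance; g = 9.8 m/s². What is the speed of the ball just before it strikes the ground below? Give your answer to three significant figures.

11.4 m/s

v_x = 8.93 cos 20.3° = 8.375 m/s is unchanged throughout.
For the vertical component, v_y² = v_y0² + 2 g h = (3.098)² + 2×9.8×2.53 = 59.19, so |v_y| = 7.694 m/s.
Impact speed = √(v_x² + v_y²) = √(70.14 + 59.19) = 11.4 m/s.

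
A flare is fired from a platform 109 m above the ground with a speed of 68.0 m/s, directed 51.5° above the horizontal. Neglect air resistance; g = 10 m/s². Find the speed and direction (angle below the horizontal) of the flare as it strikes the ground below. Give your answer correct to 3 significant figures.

82.5 m/s at 59.1° below the horizontal

v_x = 68.0 cos 51.5° = 42.33 m/s (constant).
|v_y| at impact = √((53.22)² + 2×10×109) = 70.80 m/s.
Speed = √(42.33² + 70.80²) = 82.5 m/s; angle = arctan(70.80/42.33) = 59.1° below horizontal.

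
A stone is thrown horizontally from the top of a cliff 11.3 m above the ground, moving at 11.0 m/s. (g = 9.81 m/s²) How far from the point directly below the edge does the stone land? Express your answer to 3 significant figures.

16.7 m

Initial vertical velocity is zero, so the fall time comes from h = ½ g t²: t = √(2 × 11.3 / 9.81) = 1.518 s.
Horizontal motion is uniform at 11.0 m/s, so x = 11.0 × 1.518 = 16.7 m.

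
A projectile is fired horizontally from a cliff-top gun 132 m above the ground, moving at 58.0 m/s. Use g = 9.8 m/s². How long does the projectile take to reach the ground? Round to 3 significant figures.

The horizontal speed doesn't affect the fall. With v_y0 = 0, h = ½ g t².
t = √(2 × 132 / 9.8) = √26.94 = 5.19 s.

5.19 s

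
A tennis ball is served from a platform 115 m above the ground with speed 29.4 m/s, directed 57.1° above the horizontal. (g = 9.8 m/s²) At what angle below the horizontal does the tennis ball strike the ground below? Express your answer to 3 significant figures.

73.4°

v_x = 29.4 cos 57.1° = 15.97 m/s.
At impact |v_y| = √(v_y0² + 2 g h) = √(24.68² + 2×9.8×115) = 53.51 m/s.
Angle below horizontal = arctan(|v_y| / v_x) = arctan(53.51 / 15.97) = 73.4°.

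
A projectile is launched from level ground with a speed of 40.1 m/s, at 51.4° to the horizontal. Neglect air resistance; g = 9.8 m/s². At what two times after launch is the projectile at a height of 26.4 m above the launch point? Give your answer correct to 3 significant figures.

0.998 s and 5.40 s

v_y0 = 40.1 sin 51.4° = 31.34 m/s.
Set y = v_y0 t − ½ g t² = 26.4: 4.900 t² − 31.34 t + 26.4 = 0.
t = [31.34 ± √(982.2 − 517.4)] / 9.8 = (31.34 ± 21.56) / 9.8, giving t = 0.998 s or t = 5.40 s.
So the projectile is at 26.4 m at t = 0.998 s (rising) and t = 5.40 s (falling).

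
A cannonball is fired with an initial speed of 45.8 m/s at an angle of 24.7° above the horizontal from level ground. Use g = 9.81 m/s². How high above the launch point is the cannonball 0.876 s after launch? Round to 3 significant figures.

13.0 m

v_y0 = 45.8 sin 24.7° = 19.14 m/s.
y(t) = v_y0 t − ½ g t² = 19.14×0.876 − 4.905×0.876² = 13.0 m.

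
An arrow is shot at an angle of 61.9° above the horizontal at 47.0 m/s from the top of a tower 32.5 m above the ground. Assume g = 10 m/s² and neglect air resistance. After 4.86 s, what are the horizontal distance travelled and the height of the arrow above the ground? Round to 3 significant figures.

x = 108 m, y = 116 m

v_x = 47.0 cos 61.9° = 22.14 m/s; v_y0 = 47.0 sin 61.9° = 41.46 m/s.
x = v_x t = 22.14 × 4.86 = 108 m.
y = 32.5 + v_y0 t − ½ g t² = 116 m.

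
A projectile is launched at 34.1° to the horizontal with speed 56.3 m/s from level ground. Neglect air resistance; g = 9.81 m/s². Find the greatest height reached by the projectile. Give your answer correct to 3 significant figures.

50.8 m

Vertical component of launch velocity: v_y = 56.3 sin 34.1° = 31.56 m/s.
At the highest point the vertical velocity is zero, so v_y² = 2 g h_max.
h_max = (31.56)² / (2 × 9.81) = 996.0 / 19.62 = 50.8 m.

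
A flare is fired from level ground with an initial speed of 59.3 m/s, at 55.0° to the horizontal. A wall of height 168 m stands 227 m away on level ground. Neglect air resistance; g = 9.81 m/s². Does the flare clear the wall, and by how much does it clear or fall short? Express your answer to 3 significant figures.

v_x = 59.3 cos 55.0° = 34.01 m/s; v_y0 = 59.3 sin 55.0° = 48.58 m/s.
Time to reach the wall: t = 227 / 34.01 = 6.675 s.
Height at that point: y = 48.58×6.675 − 4.905×6.675² = 105.7 m.
That is 168 − 105.7 = 62.3 m below the top of the wall, so the flare does not clear it.

No — it falls 62.3 m short of clearing the wall.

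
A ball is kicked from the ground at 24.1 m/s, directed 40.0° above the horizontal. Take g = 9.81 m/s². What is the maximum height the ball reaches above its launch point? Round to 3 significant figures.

Vertical component of launch velocity: v_y = 24.1 sin 40.0° = 15.49 m/s.
At the highest point the vertical velocity is zero, so v_y² = 2 g h_max.
h_max = (15.49)² / (2 × 9.81) = 239.9 / 19.62 = 12.2 m.

12.2 m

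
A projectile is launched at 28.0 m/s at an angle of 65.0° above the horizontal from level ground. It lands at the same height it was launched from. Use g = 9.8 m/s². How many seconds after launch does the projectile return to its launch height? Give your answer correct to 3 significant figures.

5.18 s

Vertical component: v_y = 28.0 sin 65.0° = 25.38 m/s.
For a projectile landing at launch height, time of flight is t = 2 v_y / g = 2 × 25.38 / 9.8 = 5.18 s.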